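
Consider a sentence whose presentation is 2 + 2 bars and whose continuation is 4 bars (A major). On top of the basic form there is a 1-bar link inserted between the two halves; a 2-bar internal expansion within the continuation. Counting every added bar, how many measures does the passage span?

Basic sentence: 2 + 2 + 4 = 8 bars.
8 (basic form) + 1 (link) + 2 (internal expansion) = 11.

11 measures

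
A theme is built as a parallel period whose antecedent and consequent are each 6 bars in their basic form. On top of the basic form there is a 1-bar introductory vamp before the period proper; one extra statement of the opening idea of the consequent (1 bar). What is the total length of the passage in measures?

14 measures

Basic parallel period: 6 + 6 = 12 bars.
12 (basic form) + 1 (introduction) + 1 (extra statement) = 14.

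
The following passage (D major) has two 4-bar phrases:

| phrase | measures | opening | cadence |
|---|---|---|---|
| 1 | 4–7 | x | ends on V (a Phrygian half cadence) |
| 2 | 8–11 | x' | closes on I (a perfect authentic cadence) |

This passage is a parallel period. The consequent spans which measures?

measures 8–11

The antecedent is the phrase ending with the weaker cadence (Phrygian half cadence, phrase 1) and the consequent the one ending more conclusively (perfect authentic cadence, phrase 2); the consequent is mm. 8–11.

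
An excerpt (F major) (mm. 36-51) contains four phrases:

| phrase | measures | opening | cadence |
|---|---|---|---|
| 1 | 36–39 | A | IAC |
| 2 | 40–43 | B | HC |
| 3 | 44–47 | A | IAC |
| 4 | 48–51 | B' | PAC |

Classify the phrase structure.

Four phrases in two halves: the first half (measures 36–43) ends with a half cadence, the second (mm. 44-51) with a perfect authentic cadence — a large antecedent–consequent pair, i.e. a double period.
Phrase 3 begins with the same material as phrase 1, making it parallel.

parallel double period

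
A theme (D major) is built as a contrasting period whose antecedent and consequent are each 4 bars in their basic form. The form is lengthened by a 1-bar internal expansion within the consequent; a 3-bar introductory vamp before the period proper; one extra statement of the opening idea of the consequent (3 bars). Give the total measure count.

15 measures

Basic contrasting period: 4 + 4 = 8 bars.
8 (basic form) + 1 (internal expansion) + 3 (introduction) + 3 (extra statement) = 15.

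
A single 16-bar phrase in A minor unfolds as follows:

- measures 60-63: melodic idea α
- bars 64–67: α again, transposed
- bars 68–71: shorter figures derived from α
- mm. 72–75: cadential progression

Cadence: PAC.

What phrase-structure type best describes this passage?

sentence

Basic idea (mm. 60–63) + its repetition (measures 64–67) form the presentation; fragmentation and cadence (mm. 68–75) form the continuation — the 16-bar whole is a sentence.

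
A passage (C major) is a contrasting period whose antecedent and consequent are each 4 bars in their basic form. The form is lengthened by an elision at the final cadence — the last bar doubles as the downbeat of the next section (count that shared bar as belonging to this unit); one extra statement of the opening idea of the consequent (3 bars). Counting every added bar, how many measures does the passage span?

11 measures

Basic contrasting period: 4 + 4 = 8 bars.
8 (basic form) + 3 (extra statement) = 11.
The elision shares a bar with the next section but does not change this unit's count.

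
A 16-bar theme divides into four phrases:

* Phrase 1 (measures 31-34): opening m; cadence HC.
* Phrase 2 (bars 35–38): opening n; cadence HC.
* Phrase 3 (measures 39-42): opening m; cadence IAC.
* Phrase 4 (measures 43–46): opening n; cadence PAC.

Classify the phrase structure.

parallel double period

Four phrases in two halves: the first half (measures 31–38) ends with a half cadence, the second (mm. 39–46) with a perfect authentic cadence — a large antecedent–consequent pair, i.e. a double period.
Phrase 3 begins with the same material as phrase 1, making it parallel.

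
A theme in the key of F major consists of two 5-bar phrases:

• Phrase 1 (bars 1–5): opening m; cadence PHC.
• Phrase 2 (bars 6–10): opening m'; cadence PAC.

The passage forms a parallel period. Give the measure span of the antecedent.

The phrase ending with the weaker cadence (Phrygian half cadence) is the antecedent; the one ending more conclusively (perfect authentic cadence) is the consequent. The antecedent is measures 1–5.

measures 1–5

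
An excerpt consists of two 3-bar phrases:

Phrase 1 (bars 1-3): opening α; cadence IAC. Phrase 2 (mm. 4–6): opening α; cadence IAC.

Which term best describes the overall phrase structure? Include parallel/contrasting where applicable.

Both phrases have the same opening (α) and the same cadence (imperfect authentic cadence): the second is a restatement, not a consequent, so this is a repeated phrase rather than a period.

repeated phrase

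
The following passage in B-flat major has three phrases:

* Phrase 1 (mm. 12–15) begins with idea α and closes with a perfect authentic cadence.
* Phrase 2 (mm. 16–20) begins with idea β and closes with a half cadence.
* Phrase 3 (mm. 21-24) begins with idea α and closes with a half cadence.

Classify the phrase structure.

The final phrase closes with a half cadence, which is not stronger than the preceding half cadence; the 3 phrases lack an overall antecedent–consequent design and so form a phrase group.

phrase group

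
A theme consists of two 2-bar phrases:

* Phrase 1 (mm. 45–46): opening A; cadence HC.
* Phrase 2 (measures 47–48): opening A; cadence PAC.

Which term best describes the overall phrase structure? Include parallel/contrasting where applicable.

Phrase 1 ends with a half cadence (weaker) and phrase 2 with a perfect authentic cadence (stronger): antecedent + consequent = a period.
The two phrases open with the same material (A / A), so the period is parallel.

parallel period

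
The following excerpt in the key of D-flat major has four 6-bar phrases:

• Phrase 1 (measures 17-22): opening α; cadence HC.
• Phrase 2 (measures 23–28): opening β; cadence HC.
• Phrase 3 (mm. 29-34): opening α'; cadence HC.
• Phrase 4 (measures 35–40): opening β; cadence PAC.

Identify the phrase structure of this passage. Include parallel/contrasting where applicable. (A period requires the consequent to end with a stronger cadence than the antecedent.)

Four phrases in two halves: the first half (mm. 17–28) ends with a half cadence, the second (bars 29–40) with a perfect authentic cadence — a large antecedent–consequent pair, i.e. a double period.
Phrase 3 begins with the same material as phrase 1, making it parallel.

parallel double period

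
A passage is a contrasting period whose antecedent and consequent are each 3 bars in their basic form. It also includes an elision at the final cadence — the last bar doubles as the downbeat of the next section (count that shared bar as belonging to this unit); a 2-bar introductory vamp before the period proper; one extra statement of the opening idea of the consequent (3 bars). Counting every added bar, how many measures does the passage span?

11 measures

Basic contrasting period: 3 + 3 = 6 bars.
6 (basic form) + 2 (introduction) + 3 (extra statement) = 11.
The elision shares a bar with the next section but does not change this unit's count.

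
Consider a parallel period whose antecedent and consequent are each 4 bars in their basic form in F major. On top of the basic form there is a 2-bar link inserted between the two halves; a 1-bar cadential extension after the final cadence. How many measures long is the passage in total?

Basic parallel period: 4 + 4 = 8 bars.
8 (basic form) + 2 (link) + 1 (cadential extension) = 11.

11 measures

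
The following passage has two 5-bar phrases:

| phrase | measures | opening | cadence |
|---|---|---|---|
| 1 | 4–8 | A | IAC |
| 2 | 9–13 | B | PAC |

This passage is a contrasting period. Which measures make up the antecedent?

measures 4–8

The antecedent is the phrase ending with the weaker cadence (imperfect authentic cadence, phrase 1) and the consequent the one ending more conclusively (perfect authentic cadence, phrase 2); the antecedent is measures 4–8.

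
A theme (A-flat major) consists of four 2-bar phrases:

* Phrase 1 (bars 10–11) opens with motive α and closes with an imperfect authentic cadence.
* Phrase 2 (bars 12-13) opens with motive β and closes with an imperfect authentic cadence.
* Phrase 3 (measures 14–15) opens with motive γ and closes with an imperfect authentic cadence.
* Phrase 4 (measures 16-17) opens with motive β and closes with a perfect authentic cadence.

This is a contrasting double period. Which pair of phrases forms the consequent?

phrases 3 and 4

In a double period the first pair of phrases (ending imperfect authentic cadence) is the large antecedent and the second pair (ending perfect authentic cadence) is the large consequent; the consequent is phrases 3 and 4.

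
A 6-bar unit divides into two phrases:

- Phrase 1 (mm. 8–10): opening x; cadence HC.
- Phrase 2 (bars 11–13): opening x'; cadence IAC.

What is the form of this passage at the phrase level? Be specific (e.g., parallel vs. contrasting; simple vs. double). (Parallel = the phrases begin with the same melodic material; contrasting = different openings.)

Phrase 1 ends with a half cadence (weaker) and phrase 2 with an imperfect authentic cadence (stronger): antecedent + consequent = a period.
The two phrases open with the same material (x / x'), so the period is parallel.

parallel period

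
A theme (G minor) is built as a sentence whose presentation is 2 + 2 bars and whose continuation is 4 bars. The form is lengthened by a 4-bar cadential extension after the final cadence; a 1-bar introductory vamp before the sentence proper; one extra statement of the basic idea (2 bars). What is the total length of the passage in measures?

Basic sentence: 2 + 2 + 4 = 8 bars.
8 (basic form) + 4 (cadential extension) + 1 (introduction) + 2 (extra statement) = 15.

15 measures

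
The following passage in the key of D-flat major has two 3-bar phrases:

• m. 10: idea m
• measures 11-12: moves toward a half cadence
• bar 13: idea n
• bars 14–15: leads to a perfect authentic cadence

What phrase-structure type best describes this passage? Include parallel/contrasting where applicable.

contrasting period

Phrase 1 ends with a half cadence (weaker) and phrase 2 with a perfect authentic cadence (stronger): antecedent + consequent = a period.
The two phrases open with different material (m / n), so the period is contrasting.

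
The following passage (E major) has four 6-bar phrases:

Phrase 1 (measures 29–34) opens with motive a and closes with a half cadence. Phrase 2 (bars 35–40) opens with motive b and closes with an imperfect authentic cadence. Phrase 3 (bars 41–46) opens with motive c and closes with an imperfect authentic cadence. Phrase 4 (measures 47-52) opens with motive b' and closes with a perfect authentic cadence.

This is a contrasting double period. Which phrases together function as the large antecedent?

phrases 1 and 2

In a double period the first pair of phrases (ending imperfect authentic cadence) is the large antecedent and the second pair (ending perfect authentic cadence) is the large consequent; the antecedent is phrases 1 and 2.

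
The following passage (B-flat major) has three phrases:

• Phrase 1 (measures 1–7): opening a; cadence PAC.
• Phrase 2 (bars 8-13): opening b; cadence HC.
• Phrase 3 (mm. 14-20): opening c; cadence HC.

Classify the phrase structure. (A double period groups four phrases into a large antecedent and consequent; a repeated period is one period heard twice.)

phrase group

The final phrase closes with a half cadence, which is not stronger than the preceding half cadence; the 3 phrases lack an overall antecedent–consequent design and so form a phrase group.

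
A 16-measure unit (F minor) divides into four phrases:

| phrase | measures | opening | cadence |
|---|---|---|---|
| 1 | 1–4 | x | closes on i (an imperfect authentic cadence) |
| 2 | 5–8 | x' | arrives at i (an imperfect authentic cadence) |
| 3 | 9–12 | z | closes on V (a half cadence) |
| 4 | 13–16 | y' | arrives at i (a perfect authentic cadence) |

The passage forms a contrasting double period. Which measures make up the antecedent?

measures 1–8

In a double period the four phrases pair into a large antecedent (phrases 1–2, ending imperfect authentic cadence) and a large consequent (phrases 3–4, ending perfect authentic cadence). The antecedent spans mm. 1–8.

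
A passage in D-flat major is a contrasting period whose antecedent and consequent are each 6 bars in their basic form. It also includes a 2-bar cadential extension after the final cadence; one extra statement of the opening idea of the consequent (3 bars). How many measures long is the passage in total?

Basic contrasting period: 6 + 6 = 12 bars.
12 (basic form) + 2 (cadential extension) + 3 (extra statement) = 17.

17 measures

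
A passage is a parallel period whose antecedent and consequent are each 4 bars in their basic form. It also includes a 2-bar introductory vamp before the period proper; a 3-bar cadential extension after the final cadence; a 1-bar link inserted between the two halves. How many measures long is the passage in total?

14 measures

Basic parallel period: 4 + 4 = 8 bars.
8 (basic form) + 2 (introduction) + 3 (cadential extension) + 1 (link) = 14.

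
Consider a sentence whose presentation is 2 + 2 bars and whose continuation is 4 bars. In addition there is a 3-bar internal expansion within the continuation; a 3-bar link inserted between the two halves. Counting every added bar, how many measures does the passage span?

14 measures

Basic sentence: 2 + 2 + 4 = 8 bars.
8 (basic form) + 3 (internal expansion) + 3 (link) = 14.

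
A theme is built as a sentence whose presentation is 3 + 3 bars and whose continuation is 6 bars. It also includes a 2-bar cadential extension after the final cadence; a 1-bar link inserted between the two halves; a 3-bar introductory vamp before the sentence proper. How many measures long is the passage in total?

18 measures

Basic sentence: 3 + 3 + 6 = 12 bars.
12 (basic form) + 2 (cadential extension) + 1 (link) + 3 (introduction) = 18.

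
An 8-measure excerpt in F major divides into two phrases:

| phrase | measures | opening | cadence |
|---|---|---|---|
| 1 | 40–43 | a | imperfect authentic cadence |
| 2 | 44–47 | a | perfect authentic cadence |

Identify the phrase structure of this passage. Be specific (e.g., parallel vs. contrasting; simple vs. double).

parallel period

Phrase 1 ends with an imperfect authentic cadence (weaker) and phrase 2 with a perfect authentic cadence (stronger): antecedent + consequent = a period.
The two phrases open with the same material (a / a), so the period is parallel.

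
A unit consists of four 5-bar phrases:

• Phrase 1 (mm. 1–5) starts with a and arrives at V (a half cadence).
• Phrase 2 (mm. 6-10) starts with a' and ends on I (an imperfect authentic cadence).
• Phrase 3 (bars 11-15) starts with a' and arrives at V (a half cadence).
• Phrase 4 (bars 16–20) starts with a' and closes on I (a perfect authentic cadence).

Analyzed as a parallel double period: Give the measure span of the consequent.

In a double period the four phrases pair into a large antecedent (phrases 1–2, ending imperfect authentic cadence) and a large consequent (phrases 3–4, ending perfect authentic cadence). The consequent spans mm. 11–20.

measures 11–20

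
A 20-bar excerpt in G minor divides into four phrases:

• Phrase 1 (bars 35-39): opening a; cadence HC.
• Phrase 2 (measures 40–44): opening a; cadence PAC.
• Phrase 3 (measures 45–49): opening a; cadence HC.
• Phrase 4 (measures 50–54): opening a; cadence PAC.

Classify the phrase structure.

repeated period

The cadence pattern HC–PAC–HC–PAC is weak–strong twice, and phrases 3–4 restate phrases 1–2: a period heard twice, not a double period (which would end weakly at phrase 2).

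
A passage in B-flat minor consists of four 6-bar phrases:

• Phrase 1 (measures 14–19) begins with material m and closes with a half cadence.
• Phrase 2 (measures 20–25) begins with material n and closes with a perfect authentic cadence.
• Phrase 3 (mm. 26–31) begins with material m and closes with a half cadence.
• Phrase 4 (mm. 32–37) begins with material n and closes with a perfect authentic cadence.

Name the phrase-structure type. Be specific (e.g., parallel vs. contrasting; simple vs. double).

The cadence pattern HC–PAC–HC–PAC is weak–strong twice, and phrases 3–4 restate phrases 1–2: a period heard twice, not a double period (which would end weakly at phrase 2).

repeated period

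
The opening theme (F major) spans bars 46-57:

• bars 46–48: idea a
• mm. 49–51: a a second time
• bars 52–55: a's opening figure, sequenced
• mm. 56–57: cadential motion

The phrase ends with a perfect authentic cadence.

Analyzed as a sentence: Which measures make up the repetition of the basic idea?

The presentation of a sentence is the basic idea (mm. 46–48) plus its repetition (mm. 49–51); the repetition of the basic idea is therefore mm. 49–51.

measures 49–51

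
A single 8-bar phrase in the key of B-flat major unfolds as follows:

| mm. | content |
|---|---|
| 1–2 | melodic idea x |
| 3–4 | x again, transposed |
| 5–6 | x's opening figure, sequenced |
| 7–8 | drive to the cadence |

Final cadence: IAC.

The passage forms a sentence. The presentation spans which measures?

measures 1–4

The presentation of a sentence is the basic idea (bars 1–2) plus its repetition (mm. 3–4); the presentation is therefore bars 1–4.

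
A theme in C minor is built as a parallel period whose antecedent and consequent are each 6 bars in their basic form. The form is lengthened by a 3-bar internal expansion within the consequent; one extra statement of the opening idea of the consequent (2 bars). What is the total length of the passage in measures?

Basic parallel period: 6 + 6 = 12 bars.
12 (basic form) + 3 (internal expansion) + 2 (extra statement) = 17.

17 measures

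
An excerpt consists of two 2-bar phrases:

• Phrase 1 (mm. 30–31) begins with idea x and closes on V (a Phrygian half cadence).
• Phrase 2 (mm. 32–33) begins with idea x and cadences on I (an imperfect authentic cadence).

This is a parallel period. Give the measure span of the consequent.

The phrase ending with the weaker cadence (Phrygian half cadence) is the antecedent; the one ending more conclusively (imperfect authentic cadence) is the consequent. The consequent is measures 32–33.

measures 32–33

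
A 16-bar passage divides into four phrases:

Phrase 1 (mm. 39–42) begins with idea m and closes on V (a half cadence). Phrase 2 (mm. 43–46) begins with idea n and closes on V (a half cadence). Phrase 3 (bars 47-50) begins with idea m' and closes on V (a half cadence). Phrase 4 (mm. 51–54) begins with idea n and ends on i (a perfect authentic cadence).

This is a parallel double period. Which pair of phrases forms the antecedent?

In a double period the first pair of phrases (ending half cadence) is the large antecedent and the second pair (ending perfect authentic cadence) is the large consequent; the antecedent is phrases 1 and 2.

phrases 1 and 2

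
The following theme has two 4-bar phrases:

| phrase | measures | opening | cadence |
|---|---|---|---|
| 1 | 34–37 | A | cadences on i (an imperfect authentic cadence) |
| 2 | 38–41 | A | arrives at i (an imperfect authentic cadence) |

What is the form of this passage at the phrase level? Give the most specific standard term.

repeated phrase

Both phrases have the same opening (A) and the same cadence (imperfect authentic cadence): the second is a restatement, not a consequent, so this is a repeated phrase rather than a period.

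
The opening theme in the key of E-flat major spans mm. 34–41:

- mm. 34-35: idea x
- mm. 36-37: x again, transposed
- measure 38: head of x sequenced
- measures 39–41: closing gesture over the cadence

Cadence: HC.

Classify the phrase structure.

sentence

Basic idea (mm. 34–35) + its repetition (bars 36–37) form the presentation; fragmentation and cadence (mm. 38-41) form the continuation — the 8-bar whole is a sentence.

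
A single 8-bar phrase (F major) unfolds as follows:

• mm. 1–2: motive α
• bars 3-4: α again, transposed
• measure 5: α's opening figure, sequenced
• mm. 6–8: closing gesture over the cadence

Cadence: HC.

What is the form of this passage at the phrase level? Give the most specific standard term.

Basic idea (mm. 1-2) + its repetition (measures 3–4) form the presentation; fragmentation and cadence (measures 5-8) form the continuation — the 8-bar whole is a sentence.

sentence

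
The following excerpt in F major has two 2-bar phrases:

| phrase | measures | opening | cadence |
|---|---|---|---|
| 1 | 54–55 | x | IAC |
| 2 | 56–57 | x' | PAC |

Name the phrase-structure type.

Phrase 1 ends with an imperfect authentic cadence (weaker) and phrase 2 with a perfect authentic cadence (stronger): antecedent + consequent = a period.
The two phrases open with the same material (x / x'), so the period is parallel.

parallel period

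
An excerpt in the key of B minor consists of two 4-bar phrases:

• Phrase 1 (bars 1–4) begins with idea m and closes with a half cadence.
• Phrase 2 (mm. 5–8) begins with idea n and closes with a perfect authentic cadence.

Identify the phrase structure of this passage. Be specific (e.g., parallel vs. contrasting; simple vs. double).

contrasting period

Phrase 1 ends with a half cadence (weaker) and phrase 2 with a perfect authentic cadence (stronger): antecedent + consequent = a period.
The two phrases open with different material (m / n), so the period is contrasting.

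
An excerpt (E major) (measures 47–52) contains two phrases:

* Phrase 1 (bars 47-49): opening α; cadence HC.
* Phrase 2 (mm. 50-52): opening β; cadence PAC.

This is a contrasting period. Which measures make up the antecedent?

The phrase ending with the weaker cadence (half cadence) is the antecedent; the one ending more conclusively (perfect authentic cadence) is the consequent. The antecedent is measures 47–49.

measures 47–49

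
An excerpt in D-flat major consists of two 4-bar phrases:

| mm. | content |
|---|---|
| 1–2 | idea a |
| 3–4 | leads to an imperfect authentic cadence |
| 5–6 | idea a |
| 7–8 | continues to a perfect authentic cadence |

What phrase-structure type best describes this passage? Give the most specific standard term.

parallel period

Phrase 1 ends with an imperfect authentic cadence (weaker) and phrase 2 with a perfect authentic cadence (stronger): antecedent + consequent = a period.
The two phrases open with the same material (a / a), so the period is parallel.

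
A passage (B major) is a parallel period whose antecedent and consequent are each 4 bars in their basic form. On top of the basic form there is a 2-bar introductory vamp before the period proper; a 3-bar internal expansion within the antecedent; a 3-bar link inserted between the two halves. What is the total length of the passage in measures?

Basic parallel period: 4 + 4 = 8 bars.
8 (basic form) + 2 (introduction) + 3 (internal expansion) + 3 (link) = 16.

16 measures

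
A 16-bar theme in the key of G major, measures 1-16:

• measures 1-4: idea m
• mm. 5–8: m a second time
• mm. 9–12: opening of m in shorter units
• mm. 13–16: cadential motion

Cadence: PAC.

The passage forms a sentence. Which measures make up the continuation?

measures 9–16

After the presentation (bars 1–8), the continuation covers the fragmentation through the cadence: measures 9–16.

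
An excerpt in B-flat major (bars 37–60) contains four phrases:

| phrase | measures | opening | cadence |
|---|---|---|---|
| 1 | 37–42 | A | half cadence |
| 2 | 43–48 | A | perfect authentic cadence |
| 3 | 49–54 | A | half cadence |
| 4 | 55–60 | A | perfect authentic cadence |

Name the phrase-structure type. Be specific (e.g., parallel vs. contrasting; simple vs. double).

The cadence pattern HC–PAC–HC–PAC is weak–strong twice, and phrases 3–4 restate phrases 1–2: a period heard twice, not a double period (which would end weakly at phrase 2).

repeated period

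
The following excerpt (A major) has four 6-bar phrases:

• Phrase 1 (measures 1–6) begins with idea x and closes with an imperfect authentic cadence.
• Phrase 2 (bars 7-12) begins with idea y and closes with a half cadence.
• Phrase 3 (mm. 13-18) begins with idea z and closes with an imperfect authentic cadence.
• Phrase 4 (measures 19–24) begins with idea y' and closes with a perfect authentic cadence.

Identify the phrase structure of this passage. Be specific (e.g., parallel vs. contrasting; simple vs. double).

Four phrases in two halves: the first half (mm. 1–12) ends with a half cadence, the second (mm. 13–24) with a perfect authentic cadence — a large antecedent–consequent pair, i.e. a double period.
Phrase 3 begins with different material from phrase 1, making it contrasting.

contrasting double period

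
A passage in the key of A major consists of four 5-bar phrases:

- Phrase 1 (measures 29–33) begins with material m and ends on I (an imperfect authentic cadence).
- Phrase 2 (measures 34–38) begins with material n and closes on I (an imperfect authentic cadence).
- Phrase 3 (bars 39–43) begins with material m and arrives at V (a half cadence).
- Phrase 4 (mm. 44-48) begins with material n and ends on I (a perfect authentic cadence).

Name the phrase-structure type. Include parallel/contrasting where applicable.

Four phrases in two halves: the first half (mm. 29-38) ends with an imperfect authentic cadence, the second (mm. 39–48) with a perfect authentic cadence — a large antecedent–consequent pair, i.e. a double period.
Phrase 3 begins with the same material as phrase 1, making it parallel.

parallel double period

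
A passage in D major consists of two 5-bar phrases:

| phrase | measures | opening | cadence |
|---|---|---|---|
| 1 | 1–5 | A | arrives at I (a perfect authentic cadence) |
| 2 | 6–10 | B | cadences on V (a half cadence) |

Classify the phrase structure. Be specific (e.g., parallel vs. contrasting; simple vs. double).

phrase group

The second phrase closes with a half cadence, which is not stronger than the first phrase's perfect authentic cadence; without a weak→strong cadential pair there is no antecedent–consequent relationship, so this is a phrase group rather than a period.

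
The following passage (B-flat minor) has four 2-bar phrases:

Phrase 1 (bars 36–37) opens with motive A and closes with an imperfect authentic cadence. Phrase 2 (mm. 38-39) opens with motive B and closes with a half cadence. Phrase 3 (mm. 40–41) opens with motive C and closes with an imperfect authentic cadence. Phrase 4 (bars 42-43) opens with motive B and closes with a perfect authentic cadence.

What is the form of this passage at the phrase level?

Four phrases in two halves: the first half (bars 36-39) ends with a half cadence, the second (bars 40–43) with a perfect authentic cadence — a large antecedent–consequent pair, i.e. a double period.
Phrase 3 begins with different material from phrase 1, making it contrasting.

contrasting double period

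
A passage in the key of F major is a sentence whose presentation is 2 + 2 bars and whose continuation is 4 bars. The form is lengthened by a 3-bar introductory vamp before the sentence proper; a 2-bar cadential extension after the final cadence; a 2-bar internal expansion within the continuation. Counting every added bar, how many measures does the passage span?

Basic sentence: 2 + 2 + 4 = 8 bars.
8 (basic form) + 3 (introduction) + 2 (cadential extension) + 2 (internal expansion) = 15.

15 measures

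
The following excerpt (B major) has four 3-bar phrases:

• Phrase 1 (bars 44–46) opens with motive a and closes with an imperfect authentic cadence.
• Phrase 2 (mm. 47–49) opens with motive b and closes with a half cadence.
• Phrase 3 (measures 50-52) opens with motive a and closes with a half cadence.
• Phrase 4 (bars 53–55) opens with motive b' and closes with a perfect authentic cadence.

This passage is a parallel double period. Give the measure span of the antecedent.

In a double period the four phrases pair into a large antecedent (phrases 1–2, ending half cadence) and a large consequent (phrases 3–4, ending perfect authentic cadence). The antecedent spans measures 44-49.

measures 44–49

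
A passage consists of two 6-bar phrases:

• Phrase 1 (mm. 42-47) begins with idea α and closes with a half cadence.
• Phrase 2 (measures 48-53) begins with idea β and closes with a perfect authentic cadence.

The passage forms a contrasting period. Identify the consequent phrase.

The phrase ending with the weaker cadence (half cadence) is the antecedent; the one ending more conclusively (perfect authentic cadence) is the consequent. The consequent is phrase 2.

phrase 2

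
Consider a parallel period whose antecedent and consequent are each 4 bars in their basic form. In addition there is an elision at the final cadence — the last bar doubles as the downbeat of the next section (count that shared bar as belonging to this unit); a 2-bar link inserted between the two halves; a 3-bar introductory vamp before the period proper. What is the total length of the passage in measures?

13 measures

Basic parallel period: 4 + 4 = 8 bars.
8 (basic form) + 2 (link) + 3 (introduction) = 13.
The elision shares a bar with the next section but does not change this unit's count.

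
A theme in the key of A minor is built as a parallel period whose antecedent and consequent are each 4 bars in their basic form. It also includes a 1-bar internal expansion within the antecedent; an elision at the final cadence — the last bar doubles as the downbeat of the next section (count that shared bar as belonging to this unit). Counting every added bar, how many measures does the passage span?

9 measures

Basic parallel period: 4 + 4 = 8 bars.
8 (basic form) + 1 (internal expansion) = 9.
The elision shares a bar with the next section but does not change this unit's count.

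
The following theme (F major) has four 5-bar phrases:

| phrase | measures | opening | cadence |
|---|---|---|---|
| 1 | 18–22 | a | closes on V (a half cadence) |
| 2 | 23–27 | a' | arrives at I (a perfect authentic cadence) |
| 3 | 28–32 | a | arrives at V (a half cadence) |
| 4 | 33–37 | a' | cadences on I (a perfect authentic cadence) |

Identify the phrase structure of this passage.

The cadence pattern HC–PAC–HC–PAC is weak–strong twice, and phrases 3–4 restate phrases 1–2: a period heard twice, not a double period (which would end weakly at phrase 2).

repeated period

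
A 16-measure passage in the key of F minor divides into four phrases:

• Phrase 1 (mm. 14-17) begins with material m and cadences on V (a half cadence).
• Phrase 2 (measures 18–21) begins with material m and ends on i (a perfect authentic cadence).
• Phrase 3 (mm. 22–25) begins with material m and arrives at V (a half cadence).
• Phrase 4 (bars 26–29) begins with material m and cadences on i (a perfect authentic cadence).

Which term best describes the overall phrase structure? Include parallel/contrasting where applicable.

repeated period

The cadence pattern HC–PAC–HC–PAC is weak–strong twice, and phrases 3–4 restate phrases 1–2: a period heard twice, not a double period (which would end weakly at phrase 2).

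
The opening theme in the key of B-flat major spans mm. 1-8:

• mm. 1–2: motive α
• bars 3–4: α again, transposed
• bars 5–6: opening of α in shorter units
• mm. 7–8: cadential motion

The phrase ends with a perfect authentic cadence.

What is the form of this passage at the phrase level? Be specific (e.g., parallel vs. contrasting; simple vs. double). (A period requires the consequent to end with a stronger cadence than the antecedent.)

Basic idea (bars 1-2) + its repetition (measures 3–4) form the presentation; fragmentation and cadence (mm. 5–8) form the continuation — the 8-bar whole is a sentence.

sentence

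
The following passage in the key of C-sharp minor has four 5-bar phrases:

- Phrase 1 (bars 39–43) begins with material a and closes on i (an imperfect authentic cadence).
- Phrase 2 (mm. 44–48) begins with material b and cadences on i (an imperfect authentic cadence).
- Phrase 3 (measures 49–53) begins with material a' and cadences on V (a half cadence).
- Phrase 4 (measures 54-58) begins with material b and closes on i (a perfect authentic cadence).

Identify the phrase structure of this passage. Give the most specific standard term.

Four phrases in two halves: the first half (mm. 39–48) ends with an imperfect authentic cadence, the second (mm. 49-58) with a perfect authentic cadence — a large antecedent–consequent pair, i.e. a double period.
Phrase 3 begins with the same material as phrase 1, making it parallel.

parallel double period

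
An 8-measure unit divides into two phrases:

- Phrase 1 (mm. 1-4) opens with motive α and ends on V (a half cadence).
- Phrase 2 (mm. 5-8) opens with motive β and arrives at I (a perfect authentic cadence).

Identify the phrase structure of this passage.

contrasting period

Phrase 1 ends with a half cadence (weaker) and phrase 2 with a perfect authentic cadence (stronger): antecedent + consequent = a period.
The two phrases open with different material (α / β), so the period is contrasting.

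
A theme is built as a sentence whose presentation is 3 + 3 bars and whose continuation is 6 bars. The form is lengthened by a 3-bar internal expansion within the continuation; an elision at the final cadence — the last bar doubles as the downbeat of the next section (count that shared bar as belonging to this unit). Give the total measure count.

15 measures

Basic sentence: 3 + 3 + 6 = 12 bars.
12 (basic form) + 3 (internal expansion) = 15.
The elision shares a bar with the next section but does not change this unit's count.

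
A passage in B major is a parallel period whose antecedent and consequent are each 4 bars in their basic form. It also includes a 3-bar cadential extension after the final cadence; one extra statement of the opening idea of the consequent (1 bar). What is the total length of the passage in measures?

12 measures

Basic parallel period: 4 + 4 = 8 bars.
8 (basic form) + 3 (cadential extension) + 1 (extra statement) = 12.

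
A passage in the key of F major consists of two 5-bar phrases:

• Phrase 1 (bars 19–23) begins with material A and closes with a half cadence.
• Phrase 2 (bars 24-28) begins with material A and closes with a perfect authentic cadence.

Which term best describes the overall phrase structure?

Phrase 1 ends with a half cadence (weaker) and phrase 2 with a perfect authentic cadence (stronger): antecedent + consequent = a period.
The two phrases open with the same material (A / A), so the period is parallel.

parallel period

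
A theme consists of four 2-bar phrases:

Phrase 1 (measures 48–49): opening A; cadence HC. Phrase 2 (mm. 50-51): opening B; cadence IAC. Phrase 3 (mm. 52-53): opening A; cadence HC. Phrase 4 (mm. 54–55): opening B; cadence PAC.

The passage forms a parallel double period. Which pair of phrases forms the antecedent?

In a double period the first pair of phrases (ending imperfect authentic cadence) is the large antecedent and the second pair (ending perfect authentic cadence) is the large consequent; the antecedent is phrases 1 and 2.

phrases 1 and 2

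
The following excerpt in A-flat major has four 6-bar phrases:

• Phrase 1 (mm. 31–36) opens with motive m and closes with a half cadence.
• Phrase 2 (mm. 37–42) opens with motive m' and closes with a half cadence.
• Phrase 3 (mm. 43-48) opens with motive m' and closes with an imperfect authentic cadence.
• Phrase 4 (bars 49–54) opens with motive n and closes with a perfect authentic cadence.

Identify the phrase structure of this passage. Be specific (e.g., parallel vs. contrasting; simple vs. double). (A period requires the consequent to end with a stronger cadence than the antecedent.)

Four phrases in two halves: the first half (mm. 31–42) ends with a half cadence, the second (measures 43–54) with a perfect authentic cadence — a large antecedent–consequent pair, i.e. a double period.
Phrase 3 begins with the same material as phrase 1, making it parallel.

parallel double period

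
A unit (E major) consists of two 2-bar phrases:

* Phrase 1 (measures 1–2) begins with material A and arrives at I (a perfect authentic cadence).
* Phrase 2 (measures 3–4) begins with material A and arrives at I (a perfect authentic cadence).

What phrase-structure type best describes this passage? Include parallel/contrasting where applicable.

repeated phrase

Both phrases have the same opening (A) and the same cadence (perfect authentic cadence): the second is a restatement, not a consequent, so this is a repeated phrase rather than a period.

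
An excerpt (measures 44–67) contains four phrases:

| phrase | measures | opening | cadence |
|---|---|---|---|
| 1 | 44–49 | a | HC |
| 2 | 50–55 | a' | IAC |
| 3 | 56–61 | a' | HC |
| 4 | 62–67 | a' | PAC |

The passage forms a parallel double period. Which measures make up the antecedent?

measures 44–55

In a double period the four phrases pair into a large antecedent (phrases 1–2, ending imperfect authentic cadence) and a large consequent (phrases 3–4, ending perfect authentic cadence). The antecedent spans mm. 44–55.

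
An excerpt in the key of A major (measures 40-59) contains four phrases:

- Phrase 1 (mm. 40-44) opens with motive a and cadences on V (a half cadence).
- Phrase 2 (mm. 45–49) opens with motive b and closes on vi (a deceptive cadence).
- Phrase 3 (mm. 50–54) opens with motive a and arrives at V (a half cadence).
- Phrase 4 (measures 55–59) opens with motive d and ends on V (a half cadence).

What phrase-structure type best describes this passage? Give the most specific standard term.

phrase group

Phrase 4 ends with a half cadence, no stronger than phrase 2's deceptive cadence, so the four phrases do not form a double period; nor do phrases 3–4 duplicate 1–2, so it is not a repeated period. With no phrase reaching a conclusive cadence, the passage is a phrase group.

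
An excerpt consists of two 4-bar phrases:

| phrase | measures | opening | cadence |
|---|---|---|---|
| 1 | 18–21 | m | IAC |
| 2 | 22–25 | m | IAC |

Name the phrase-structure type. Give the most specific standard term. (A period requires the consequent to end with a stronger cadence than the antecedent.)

Both phrases have the same opening (m) and the same cadence (imperfect authentic cadence): the second is a restatement, not a consequent, so this is a repeated phrase rather than a period.

repeated phrase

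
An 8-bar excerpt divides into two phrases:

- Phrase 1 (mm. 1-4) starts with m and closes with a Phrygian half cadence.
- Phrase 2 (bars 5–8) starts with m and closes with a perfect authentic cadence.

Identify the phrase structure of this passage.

parallel period

Phrase 1 ends with a Phrygian half cadence (weaker) and phrase 2 with a perfect authentic cadence (stronger): antecedent + consequent = a period.
The two phrases open with the same material (m / m), so the period is parallel.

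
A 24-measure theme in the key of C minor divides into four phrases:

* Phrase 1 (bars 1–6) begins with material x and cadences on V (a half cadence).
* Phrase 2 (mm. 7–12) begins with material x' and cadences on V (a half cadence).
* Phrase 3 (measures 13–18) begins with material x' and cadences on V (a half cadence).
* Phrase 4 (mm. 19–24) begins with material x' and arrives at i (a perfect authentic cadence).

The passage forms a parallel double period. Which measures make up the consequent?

measures 13–24

In a double period the four phrases pair into a large antecedent (phrases 1–2, ending half cadence) and a large consequent (phrases 3–4, ending perfect authentic cadence). The consequent spans mm. 13–24.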